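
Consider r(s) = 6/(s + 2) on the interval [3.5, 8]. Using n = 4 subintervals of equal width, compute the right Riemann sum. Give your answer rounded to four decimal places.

3.3254

Δs = (8 − 3.5)/4 = 1.125.
Right endpoints: 4.625, 5.75, 6.875, 8.
r(4.625) = 48/53, r(5.75) = 24/31, r(6.875) = 48/71, r(8) = 0.6.
Sum = Δs · [r(4.625) + r(5.75) + r(6.875) + r(8)].
Sum ≈ 3.3254.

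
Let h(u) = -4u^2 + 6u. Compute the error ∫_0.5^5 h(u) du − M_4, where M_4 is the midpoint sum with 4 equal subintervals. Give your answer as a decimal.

-1.8984375

Exact integral: ∫_0.5^5 h(u) du = -92.25.
M_4 = -90.3515625.
Error = -92.25 − (-90.3515625) = -1.8984375.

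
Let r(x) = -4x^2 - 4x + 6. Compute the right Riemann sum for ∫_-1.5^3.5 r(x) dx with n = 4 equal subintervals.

Δx = (3.5 − (-1.5))/4 = 1.25.
Right endpoints: -0.25, 1, 2.25, 3.5.
r(-0.25) = 6.75, r(1) = -2, r(2.25) = -23.25, r(3.5) = -57.
Sum = Δx · [r(-0.25) + r(1) + r(2.25) + r(3.5)].
Sum = -94.375.

-94.375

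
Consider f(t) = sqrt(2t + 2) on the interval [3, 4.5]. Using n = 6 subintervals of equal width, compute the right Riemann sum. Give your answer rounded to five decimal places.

4.67924

Δt = (4.5 − 3)/6 = 0.25.
Right endpoints: 3.25, 3.5, 3.75, 4, 4.25, 4.5.
f(3.25) ≈ 2.91548, f(3.5) ≈ 3.00000, f(3.75) ≈ 3.08221, f(4) ≈ 3.16228, f(4.25) ≈ 3.24037, f(4.5) ≈ 3.31662.
Sum = Δt · [f(3.25) + f(3.5) + f(3.75) + ...].
Sum ≈ 4.67924.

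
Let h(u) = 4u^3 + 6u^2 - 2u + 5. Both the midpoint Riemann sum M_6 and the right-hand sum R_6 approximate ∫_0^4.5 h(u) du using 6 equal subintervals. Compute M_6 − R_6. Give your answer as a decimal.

M_6 = 587.6015625.
R_6 = 787.359375.
M_6 − R_6 = -199.7578125.

-199.7578125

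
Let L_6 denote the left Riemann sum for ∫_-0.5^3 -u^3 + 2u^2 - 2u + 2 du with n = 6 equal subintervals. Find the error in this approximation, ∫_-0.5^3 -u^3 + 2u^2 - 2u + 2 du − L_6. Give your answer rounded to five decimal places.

Exact integral: ∫_-0.5^3 f(u) du ≈ -3.9010417.
L_6 ≈ 0.6005498.
Error ≈ -3.9010417 − 0.6005498 ≈ -4.50159.

-4.50159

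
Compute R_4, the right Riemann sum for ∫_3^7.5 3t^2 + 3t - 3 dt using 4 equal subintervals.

Δt = (7.5 − 3)/4 = 1.125.
Right endpoints: 4.125, 5.25, 6.375, 7.5.
f(4.125) = 60.421875, f(5.25) = 95.4375, f(6.375) = 138.046875, f(7.5) = 188.25.
Sum = Δt · [f(4.125) + f(5.25) + f(6.375) + f(7.5)].
Sum = 542.42578125.

542.42578125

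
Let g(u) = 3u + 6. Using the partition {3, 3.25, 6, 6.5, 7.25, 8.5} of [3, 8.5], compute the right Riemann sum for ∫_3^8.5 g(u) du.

Subinterval widths: 0.25, 2.75, 0.5, 0.75, 1.25.
Right endpoints: 3.25, 6, 6.5, 7.25, 8.5.
g(3.25) = 15.75, g(6) = 24, g(6.5) = 25.5, g(7.25) = 27.75, g(8.5) = 31.5.
Sum = Σ Δu_i · g(u_i).
Sum = 142.875.

142.875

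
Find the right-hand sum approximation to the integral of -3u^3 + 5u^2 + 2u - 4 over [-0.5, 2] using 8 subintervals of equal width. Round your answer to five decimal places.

-4.83032

Δu = (2 − (-0.5))/8 = 0.3125.
Right endpoints: -0.1875, 0.125, 0.4375, 0.75, 1.0625, 1.375, 1.6875, 2.
f(-0.1875) = -17119/4096, f(0.125) = -1883/512, f(0.4375) = -9909/4096, f(0.75) = -0.953125, f(1.0625) = 701/4096, f(1.375) = 207/512, f(1.6875) = -3289/4096, f(2) = -4.
Sum = Δu · [f(-0.1875) + f(0.125) + f(0.4375) + ...].
Sum ≈ -4.83032.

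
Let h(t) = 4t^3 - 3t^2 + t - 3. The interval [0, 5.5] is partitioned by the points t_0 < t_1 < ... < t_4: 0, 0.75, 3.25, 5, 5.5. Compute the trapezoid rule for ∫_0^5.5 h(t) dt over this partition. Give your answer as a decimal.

844.890625

Subinterval widths: 0.75, 2.5, 1.75, 0.5.
h(0) = -3, h(0.75) = -2.25, h(3.25) = 105.875, h(5) = 427, h(5.5) = 577.25.
On each subinterval the trapezoid contributes (Δt_i/2)·[h(t_{i-1}) + h(t_i)].
Sum = 844.890625.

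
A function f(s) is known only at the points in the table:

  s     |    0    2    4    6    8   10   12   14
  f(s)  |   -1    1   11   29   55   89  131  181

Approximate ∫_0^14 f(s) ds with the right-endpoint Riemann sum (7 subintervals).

994

Δs = 2.
Sum = 2·[1 + 11 + 29 + 55 + 89 + 131 + 181] = 994.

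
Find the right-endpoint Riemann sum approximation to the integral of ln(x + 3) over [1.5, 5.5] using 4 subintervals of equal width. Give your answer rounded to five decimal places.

7.73152

Δx = (5.5 − 1.5)/4 = 1.
Right endpoints: 2.5, 3.5, 4.5, 5.5.
f(2.5) ≈ 1.70475, f(3.5) ≈ 1.87180, f(4.5) ≈ 2.01490, f(5.5) ≈ 2.14007.
Sum = Δx · [f(2.5) + f(3.5) + f(4.5) + f(5.5)].
Sum ≈ 7.73152.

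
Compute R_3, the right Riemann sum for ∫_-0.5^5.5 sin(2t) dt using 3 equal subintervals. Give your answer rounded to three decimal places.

Δt = (5.5 − (-0.5))/3 = 2.
Right endpoints: 1.5, 3.5, 5.5.
f(1.5) ≈ 0.141, f(3.5) ≈ 0.657, f(5.5) ≈ -1.000.
Sum = Δt · [f(1.5) + f(3.5) + f(5.5)].
Sum ≈ -0.404.

-0.404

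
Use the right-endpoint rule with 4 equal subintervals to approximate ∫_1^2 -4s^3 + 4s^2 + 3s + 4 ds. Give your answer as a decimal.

1.0625

Δs = (2 − 1)/4 = 0.25.
Right endpoints: 1.25, 1.5, 1.75, 2.
f(1.25) = 6.1875, f(1.5) = 4, f(1.75) = 0.0625, f(2) = -6.
Sum = Δs · [f(1.25) + f(1.5) + f(1.75) + f(2)].
Sum = 1.0625.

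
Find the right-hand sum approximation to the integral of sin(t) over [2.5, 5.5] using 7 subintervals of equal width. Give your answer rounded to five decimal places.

-1.76606

Δt = (5.5 − 2.5)/7 = 3/7.
Right endpoints: 41/14, 47/14, 53/14, 59/14, 65/14, 71/14, 5.5.
f(41/14) ≈ 0.21141, f(47/14) ≈ -0.21388, f(53/14) ≈ -0.60050, f(59/14) ≈ -0.87849, f(65/14) ≈ -0.99758, f(71/14) ≈ -0.93623, f(5.5) ≈ -0.70554.
Sum = Δt · [f(41/14) + f(47/14) + f(53/14) + ...].
Sum ≈ -1.76606.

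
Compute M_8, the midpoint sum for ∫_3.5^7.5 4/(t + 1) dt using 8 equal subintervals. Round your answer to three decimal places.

Δt = (7.5 − 3.5)/8 = 0.5.
Midpoints: 3.75, 4.25, 4.75, 5.25, 5.75, 6.25, 6.75, 7.25.
f(3.75) = 16/19, f(4.25) = 16/21, f(4.75) = 16/23, f(5.25) = 0.64, f(5.75) = 16/27, f(6.25) = 16/29, f(6.75) = 16/31, f(7.25) = 16/33.
Sum = Δt · [f(3.75) + f(4.25) + f(4.75) + ...].
Sum ≈ 2.542.

2.542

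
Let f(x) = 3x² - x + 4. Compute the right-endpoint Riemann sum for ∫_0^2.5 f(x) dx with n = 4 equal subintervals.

Δx = (2.5 − 0)/4 = 0.625.
Right endpoints: 0.625, 1.25, 1.875, 2.5.
f(0.625) = 4.546875, f(1.25) = 7.4375, f(1.875) = 12.671875, f(2.5) = 20.25.
Sum = Δx · [f(0.625) + f(1.25) + f(1.875) + f(2.5)].
Sum = 28.06640625.

28.06640625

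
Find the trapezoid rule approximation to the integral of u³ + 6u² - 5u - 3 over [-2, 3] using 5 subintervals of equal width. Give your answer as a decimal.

Δu = (3 − (-2))/5 = 1.
f(-2) = 23, f(-1) = 7, f(0) = -3, f(1) = -1, f(2) = 19, f(3) = 63.
T_5 = (Δu/2)·[f(u_0) + 2f(u_1) + ... + 2f(u_{4}) + f(u_5)].
Sum = 65.

65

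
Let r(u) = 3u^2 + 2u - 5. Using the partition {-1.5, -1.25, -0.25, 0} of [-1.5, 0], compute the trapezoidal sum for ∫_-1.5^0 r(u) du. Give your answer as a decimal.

-5.859375

Subinterval widths: 0.25, 1, 0.25.
r(-1.5) = -1.25, r(-1.25) = -2.8125, r(-0.25) = -5.3125, r(0) = -5.
On each subinterval the trapezoid contributes (Δu_i/2)·[r(u_{i-1}) + r(u_i)].
Sum = -5.859375.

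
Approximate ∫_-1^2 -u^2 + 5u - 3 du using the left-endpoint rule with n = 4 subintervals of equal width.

Δu = (2 − (-1))/4 = 0.75.
Left endpoints: -1, -0.25, 0.5, 1.25.
f(-1) = -9, f(-0.25) = -4.3125, f(0.5) = -0.75, f(1.25) = 1.6875.
Sum = Δu · [f(-1) + f(-0.25) + f(0.5) + f(1.25)].
Sum = -9.28125.

-9.28125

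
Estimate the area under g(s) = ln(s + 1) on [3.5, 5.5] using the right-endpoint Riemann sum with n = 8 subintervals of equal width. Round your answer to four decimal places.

3.4440

Δs = (5.5 − 3.5)/8 = 0.25.
Right endpoints: 3.75, 4, 4.25, 4.5, 4.75, 5, 5.25, 5.5.
g(3.75) ≈ 1.5581, g(4) ≈ 1.6094, g(4.25) ≈ 1.6582, g(4.5) ≈ 1.7047, g(4.75) ≈ 1.7492, g(5) ≈ 1.7918, g(5.25) ≈ 1.8326, g(5.5) ≈ 1.8718.
Sum = Δs · [g(3.75) + g(4) + g(4.25) + ...].
Sum ≈ 3.4440.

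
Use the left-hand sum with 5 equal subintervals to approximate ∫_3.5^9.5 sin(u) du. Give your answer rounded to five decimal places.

Δu = (9.5 − 3.5)/5 = 1.2.
Left endpoints: 3.5, 4.7, 5.9, 7.1, 8.3.
f(3.5) ≈ -0.35078, f(4.7) ≈ -0.99992, f(5.9) ≈ -0.37388, f(7.1) ≈ 0.72897, f(8.3) ≈ 0.90217.
Sum = Δu · [f(3.5) + f(4.7) + f(5.9) + f(7.1) + f(8.3)].
Sum ≈ -0.11213.

-0.11213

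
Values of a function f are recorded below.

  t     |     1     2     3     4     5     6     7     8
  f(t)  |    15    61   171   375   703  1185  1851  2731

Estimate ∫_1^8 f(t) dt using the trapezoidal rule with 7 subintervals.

Δt = 1.
T_7 = (1/2)·[15 + 2·61 + 2·171 + 2·375 + 2·703 + 2·1185 + 2·1851 + 2731] = 5719.

5719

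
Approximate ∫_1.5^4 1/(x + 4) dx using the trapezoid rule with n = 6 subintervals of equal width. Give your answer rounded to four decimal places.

0.3749

Δx = (4 − 1.5)/6 = 5/12.
f(1.5) = 2/11, f(23/12) = 12/71, f(7/3) = 3/19, f(2.75) = 4/27, f(19/6) = 6/43, f(43/12) = 12/91, f(4) = 0.125.
T_6 = (Δx/2)·[f(x_0) + 2f(x_1) + ... + 2f(x_{5}) + f(x_6)].
Sum ≈ 0.3749.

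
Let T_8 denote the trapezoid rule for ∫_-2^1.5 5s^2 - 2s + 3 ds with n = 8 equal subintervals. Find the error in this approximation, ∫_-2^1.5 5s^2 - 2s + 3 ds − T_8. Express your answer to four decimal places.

-0.5583

Exact integral: ∫_-2^1.5 f(s) ds ≈ 31.208333.
T_8 ≈ 31.766602.
Error ≈ 31.208333 − 31.766602 ≈ -0.5583.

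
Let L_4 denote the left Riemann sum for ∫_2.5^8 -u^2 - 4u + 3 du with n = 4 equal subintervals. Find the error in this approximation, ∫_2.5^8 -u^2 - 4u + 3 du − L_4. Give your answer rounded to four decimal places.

-53.0951

Exact integral: ∫_2.5^8 f(u) du ≈ -264.458333.
L_4 = -211.36328125.
Error ≈ -264.458333 − (-211.36328125) ≈ -53.0951.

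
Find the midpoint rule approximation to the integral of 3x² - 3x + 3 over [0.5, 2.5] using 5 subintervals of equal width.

Δx = (2.5 − 0.5)/5 = 0.4.
Midpoints: 0.7, 1.1, 1.5, 1.9, 2.3.
f(0.7) = 2.37, f(1.1) = 3.33, f(1.5) = 5.25, f(1.9) = 8.13, f(2.3) = 11.97.
Sum = Δx · [f(0.7) + f(1.1) + f(1.5) + f(1.9) + f(2.3)].
Sum = 12.42.

12.42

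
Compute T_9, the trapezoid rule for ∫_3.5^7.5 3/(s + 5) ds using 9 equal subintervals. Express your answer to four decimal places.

Δs = (7.5 − 3.5)/9 = 4/9.
f(3.5) = 6/17, f(71/18) = 54/161, f(79/18) = 54/169, f(29/6) = 18/59, f(95/18) = 54/185, f(103/18) = 54/193, f(37/6) = 18/67, f(119/18) = 54/209, f(127/18) = 54/217, f(7.5) = 0.24.
T_9 = (Δs/2)·[f(s_0) + 2f(s_1) + ... + 2f(s_{8}) + f(s_9)].
Sum ≈ 1.1574.

1.1574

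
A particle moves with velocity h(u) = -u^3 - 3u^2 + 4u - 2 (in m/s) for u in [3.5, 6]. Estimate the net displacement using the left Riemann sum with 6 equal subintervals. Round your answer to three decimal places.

Δu = (6 − 3.5)/6 = 5/12.
Left endpoints: 3.5, 47/12, 13/3, 4.75, 31/6, 67/12.
h(3.5) = -67.625, h(47/12) = -159731/1728, h(13/3) = -3304/27, h(4.75) = -157.859375, h(31/6) = -43057/216, h(67/12) = -427231/1728.
Sum = Δu · [h(3.5) + h(47/12) + h(13/3) + ...].
Sum ≈ -369.529.

-369.529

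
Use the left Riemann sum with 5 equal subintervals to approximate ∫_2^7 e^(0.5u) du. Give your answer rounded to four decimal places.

46.8571

Δu = (7 − 2)/5 = 1.
Left endpoints: 2, 3, 4, 5, 6.
f(2) ≈ 2.7183, f(3) ≈ 4.4817, f(4) ≈ 7.3891, f(5) ≈ 12.1825, f(6) ≈ 20.0855.
Sum = Δu · [f(2) + f(3) + f(4) + f(5) + f(6)].
Sum ≈ 46.8571.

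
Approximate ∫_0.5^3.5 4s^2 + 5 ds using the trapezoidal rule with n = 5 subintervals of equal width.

Δs = (3.5 − 0.5)/5 = 0.6.
f(0.5) = 6, f(1.1) = 9.84, f(1.7) = 16.56, f(2.3) = 26.16, f(2.9) = 38.64, f(3.5) = 54.
T_5 = (Δs/2)·[f(s_0) + 2f(s_1) + ... + 2f(s_{4}) + f(s_5)].
Sum = 72.72.

72.72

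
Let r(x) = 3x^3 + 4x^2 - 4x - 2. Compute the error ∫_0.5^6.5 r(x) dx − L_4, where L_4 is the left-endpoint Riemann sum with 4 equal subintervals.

Exact integral: ∫_0.5^6.5 r(x) dx = 1608.75.
L_4 = 963.
Error = 1608.75 − 963 = 645.75.

645.75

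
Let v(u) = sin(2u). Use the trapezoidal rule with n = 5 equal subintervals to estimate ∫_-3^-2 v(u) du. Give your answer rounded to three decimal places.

Δu = (-2 − (-3))/5 = 0.2.
v(-3) ≈ 0.279, v(-2.8) ≈ 0.631, v(-2.6) ≈ 0.883, v(-2.4) ≈ 0.996, v(-2.2) ≈ 0.952, v(-2) ≈ 0.757.
T_5 = (Δu/2)·[v(u_0) + 2v(u_1) + ... + 2v(u_{4}) + v(u_5)].
Sum ≈ 0.796.

0.796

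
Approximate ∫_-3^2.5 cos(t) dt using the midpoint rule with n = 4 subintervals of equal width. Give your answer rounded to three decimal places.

0.801

Δt = (2.5 − (-3))/4 = 1.375.
Midpoints: -2.3125, -0.9375, 0.4375, 1.8125.
f(-2.3125) ≈ -0.676, f(-0.9375) ≈ 0.592, f(0.4375) ≈ 0.906, f(1.8125) ≈ -0.239.
Sum = Δt · [f(-2.3125) + f(-0.9375) + f(0.4375) + f(1.8125)].
Sum ≈ 0.801.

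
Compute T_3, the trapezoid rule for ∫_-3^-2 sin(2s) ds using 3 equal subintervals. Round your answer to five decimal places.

Δs = (-2 − (-3))/3 = 1/3.
f(-3) ≈ 0.27942, f(-8/3) ≈ 0.81333, f(-7/3) ≈ 0.99895, f(-2) ≈ 0.75680.
T_3 = (Δs/2)·[f(s_0) + 2f(s_1) + 2f(s_2) + f(s_3)].
Sum ≈ 0.77680.

0.77680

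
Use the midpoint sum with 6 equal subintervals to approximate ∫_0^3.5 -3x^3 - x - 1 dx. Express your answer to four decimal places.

-120.6087

Δx = (3.5 − 0)/6 = 7/12.
Midpoints: 7/24, 0.875, 35/24, 49/24, 2.625, 77/24.
f(7/24) = -6295/4608, f(0.875) = -1989/512, f(35/24) = -54203/4608, f(49/24) = -131665/4608, f(2.625) = -29639/512, f(77/24) = -475925/4608.
Sum = Δx · [f(7/24) + f(0.875) + f(35/24) + ...].
Sum ≈ -120.6087.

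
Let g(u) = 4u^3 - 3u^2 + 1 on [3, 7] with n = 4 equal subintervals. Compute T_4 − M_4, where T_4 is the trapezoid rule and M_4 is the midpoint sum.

57

T_4 = 2046.
M_4 = 1989.
T_4 − M_4 = 57.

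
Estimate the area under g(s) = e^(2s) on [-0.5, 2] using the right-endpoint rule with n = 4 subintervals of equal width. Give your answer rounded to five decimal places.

Δs = (2 − (-0.5))/4 = 0.625.
Right endpoints: 0.125, 0.75, 1.375, 2.
g(0.125) ≈ 1.28403, g(0.75) ≈ 4.48169, g(1.375) ≈ 15.64263, g(2) ≈ 54.59815.
Sum = Δs · [g(0.125) + g(0.75) + g(1.375) + g(2)].
Sum ≈ 47.50406.

47.50406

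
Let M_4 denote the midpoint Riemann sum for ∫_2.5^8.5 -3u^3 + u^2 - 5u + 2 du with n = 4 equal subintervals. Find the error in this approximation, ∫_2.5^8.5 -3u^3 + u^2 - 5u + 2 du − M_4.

-54.5625

Exact integral: ∫_2.5^8.5 f(u) du = -3839.25.
M_4 = -3784.6875.
Error = -3839.25 − (-3784.6875) = -54.5625.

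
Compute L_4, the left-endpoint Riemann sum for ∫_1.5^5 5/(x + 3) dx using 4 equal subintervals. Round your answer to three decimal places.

Δx = (5 − 1.5)/4 = 0.875.
Left endpoints: 1.5, 2.375, 3.25, 4.125.
f(1.5) = 10/9, f(2.375) = 40/43, f(3.25) = 0.8, f(4.125) = 40/57.
Sum = Δx · [f(1.5) + f(2.375) + f(3.25) + f(4.125)].
Sum ≈ 3.100.

3.100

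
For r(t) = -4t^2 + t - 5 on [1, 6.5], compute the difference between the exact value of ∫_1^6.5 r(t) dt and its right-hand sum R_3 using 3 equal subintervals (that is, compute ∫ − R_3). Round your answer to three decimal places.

Exact integral: ∫_1^6.5 r(t) dt ≈ -371.70833.
R_3 ≈ -530.24074.
Error ≈ -371.70833 − (-530.24074) ≈ 158.532.

158.532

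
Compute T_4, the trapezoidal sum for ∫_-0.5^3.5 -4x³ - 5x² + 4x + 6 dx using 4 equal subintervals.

Δx = (3.5 − (-0.5))/4 = 1.
f(-0.5) = 3.25, f(0.5) = 6.25, f(1.5) = -12.75, f(2.5) = -77.75, f(3.5) = -212.75.
T_4 = (Δx/2)·[f(x_0) + 2f(x_1) + 2f(x_2) + 2f(x_3) + f(x_4)].
Sum = -189.

-189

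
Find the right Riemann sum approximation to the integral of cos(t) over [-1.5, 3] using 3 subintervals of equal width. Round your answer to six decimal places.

Δt = (3 − (-1.5))/3 = 1.5.
Right endpoints: 0, 1.5, 3.
f(0) ≈ 1.000000, f(1.5) ≈ 0.070737, f(3) ≈ -0.989992.
Sum = Δt · [f(0) + f(1.5) + f(3)].
Sum ≈ 0.121117.

0.121117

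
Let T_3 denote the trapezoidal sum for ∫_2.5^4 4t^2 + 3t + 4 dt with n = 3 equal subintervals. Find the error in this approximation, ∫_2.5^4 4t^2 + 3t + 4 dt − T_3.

Exact integral: ∫_2.5^4 f(t) dt = 85.125.
T_3 = 85.375.
Error = 85.125 − 85.375 = -0.25.

-0.25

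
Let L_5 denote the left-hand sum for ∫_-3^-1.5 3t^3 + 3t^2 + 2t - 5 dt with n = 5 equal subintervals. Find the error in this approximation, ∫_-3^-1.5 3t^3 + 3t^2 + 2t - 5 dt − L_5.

8.431875

Exact integral: ∫_-3^-1.5 f(t) dt = -47.578125.
L_5 = -56.01.
Error = -47.578125 − (-56.01) = 8.431875.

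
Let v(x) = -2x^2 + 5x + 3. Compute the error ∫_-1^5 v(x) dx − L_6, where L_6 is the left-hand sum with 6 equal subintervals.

Exact integral: ∫_-1^5 v(x) dx = -6.
L_6 = 1.
Error = -6 − 1 = -7.

-7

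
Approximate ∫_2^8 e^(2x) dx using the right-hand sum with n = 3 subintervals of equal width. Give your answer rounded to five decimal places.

Δx = (8 − 2)/3 = 2.
Right endpoints: 4, 6, 8.
f(4) ≈ 2980.95799, f(6) ≈ 162754.79142, f(8) ≈ 8886110.52051.
Sum = Δx · [f(4) + f(6) + f(8)].
Sum ≈ 18103692.53983.

18103692.53983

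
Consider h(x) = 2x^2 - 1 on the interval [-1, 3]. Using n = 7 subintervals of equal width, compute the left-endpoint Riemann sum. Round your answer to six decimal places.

10.530612

Δx = (3 − (-1))/7 = 4/7.
Left endpoints: -1, -3/7, 1/7, 5/7, 9/7, 13/7, 17/7.
h(-1) = 1, h(-3/7) = -31/49, h(1/7) = -47/49, h(5/7) = 1/49, h(9/7) = 113/49, h(13/7) = 289/49, h(17/7) = 529/49.
Sum = Δx · [h(-1) + h(-3/7) + h(1/7) + ...].
Sum ≈ 10.530612.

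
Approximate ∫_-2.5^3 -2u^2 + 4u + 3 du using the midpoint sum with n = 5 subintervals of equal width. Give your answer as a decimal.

Δu = (3 − (-2.5))/5 = 1.1.
Midpoints: -1.95, -0.85, 0.25, 1.35, 2.45.
f(-1.95) = -12.405, f(-0.85) = -1.845, f(0.25) = 3.875, f(1.35) = 4.755, f(2.45) = 0.795.
Sum = Δu · [f(-1.95) + f(-0.85) + f(0.25) + f(1.35) + f(2.45)].
Sum = -5.3075.

-5.3075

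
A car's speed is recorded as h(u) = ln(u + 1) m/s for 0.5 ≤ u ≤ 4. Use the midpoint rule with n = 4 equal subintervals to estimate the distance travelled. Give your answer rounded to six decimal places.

3.953505

Δu = (4 − 0.5)/4 = 0.875.
Midpoints: 0.9375, 1.8125, 2.6875, 3.5625.
h(0.9375) ≈ 0.661398, h(1.8125) ≈ 1.034074, h(2.6875) ≈ 1.304949, h(3.5625) ≈ 1.517871.
Sum = Δu · [h(0.9375) + h(1.8125) + h(2.6875) + h(3.5625)].
Sum ≈ 3.953505.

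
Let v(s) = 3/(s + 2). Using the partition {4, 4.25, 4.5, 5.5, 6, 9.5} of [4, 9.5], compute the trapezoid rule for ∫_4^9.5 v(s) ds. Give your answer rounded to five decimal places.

1.97748

Subinterval widths: 0.25, 0.25, 1, 0.5, 3.5.
v(4) = 0.5, v(4.25) = 0.48, v(4.5) = 6/13, v(5.5) = 0.4, v(6) = 0.375, v(9.5) = 6/23.
On each subinterval the trapezoid contributes (Δs_i/2)·[v(s_{i-1}) + v(s_i)].
Sum ≈ 1.97748.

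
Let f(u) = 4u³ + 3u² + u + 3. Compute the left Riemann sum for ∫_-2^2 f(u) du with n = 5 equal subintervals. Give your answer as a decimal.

2.08

Δu = (2 − (-2))/5 = 0.8.
Left endpoints: -2, -1.2, -0.4, 0.4, 1.2.
f(-2) = -19, f(-1.2) = -0.792, f(-0.4) = 2.824, f(0.4) = 4.136, f(1.2) = 15.432.
Sum = Δu · [f(-2) + f(-1.2) + f(-0.4) + f(0.4) + f(1.2)].
Sum = 2.08.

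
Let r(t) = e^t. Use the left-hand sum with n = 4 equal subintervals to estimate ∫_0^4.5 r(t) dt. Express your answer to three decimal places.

48.141

Δt = (4.5 − 0)/4 = 1.125.
Left endpoints: 0, 1.125, 2.25, 3.375.
r(0) ≈ 1.000, r(1.125) ≈ 3.080, r(2.25) ≈ 9.488, r(3.375) ≈ 29.224.
Sum = Δt · [r(0) + r(1.125) + r(2.25) + r(3.375)].
Sum ≈ 48.141.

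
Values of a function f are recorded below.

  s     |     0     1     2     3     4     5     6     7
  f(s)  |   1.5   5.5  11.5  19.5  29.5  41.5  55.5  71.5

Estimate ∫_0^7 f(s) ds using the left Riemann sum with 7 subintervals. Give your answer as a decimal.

Δs = 1.
Sum = 1·[1.5 + 5.5 + 11.5 + 19.5 + 29.5 + 41.5 + 55.5] = 164.5.

164.5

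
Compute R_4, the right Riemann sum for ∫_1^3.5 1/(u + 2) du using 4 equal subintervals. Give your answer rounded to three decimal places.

Δu = (3.5 − 1)/4 = 0.625.
Right endpoints: 1.625, 2.25, 2.875, 3.5.
f(1.625) = 8/29, f(2.25) = 4/17, f(2.875) = 8/39, f(3.5) = 2/11.
Sum = Δu · [f(1.625) + f(2.25) + f(2.875) + f(3.5)].
Sum ≈ 0.561.

0.561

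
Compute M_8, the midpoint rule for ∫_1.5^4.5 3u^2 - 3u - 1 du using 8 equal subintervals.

57.64453125

Δu = (4.5 − 1.5)/8 = 0.375.
Midpoints: 1.6875, 2.0625, 2.4375, 2.8125, 3.1875, 3.5625, 3.9375, 4.3125.
f(1.6875) = 2.48046875, f(2.0625) = 5.57421875, f(2.4375) = 9.51171875, f(2.8125) = 14.29296875, f(3.1875) = 19.91796875, f(3.5625) = 26.38671875, f(3.9375) = 33.69921875, f(4.3125) = 41.85546875.
Sum = Δu · [f(1.6875) + f(2.0625) + f(2.4375) + ...].
Sum = 57.64453125.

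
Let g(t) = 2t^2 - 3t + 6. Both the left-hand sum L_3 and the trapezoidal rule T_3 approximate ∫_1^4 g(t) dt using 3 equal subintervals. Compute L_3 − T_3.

-10.5

L_3 = 28.
T_3 = 38.5.
L_3 − T_3 = -10.5.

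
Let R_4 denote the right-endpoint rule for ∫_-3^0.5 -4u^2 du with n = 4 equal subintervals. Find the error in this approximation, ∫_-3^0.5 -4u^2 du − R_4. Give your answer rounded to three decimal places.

-13.526

Exact integral: ∫_-3^0.5 f(u) du ≈ -36.16667.
R_4 = -22.640625.
Error ≈ -36.16667 − (-22.640625) ≈ -13.526.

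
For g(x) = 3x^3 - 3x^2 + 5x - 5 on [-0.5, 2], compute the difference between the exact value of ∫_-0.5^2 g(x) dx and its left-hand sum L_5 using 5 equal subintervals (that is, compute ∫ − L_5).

6.015625

Exact integral: ∫_-0.5^2 g(x) dx = 0.703125.
L_5 = -5.3125.
Error = 0.703125 − (-5.3125) = 6.015625.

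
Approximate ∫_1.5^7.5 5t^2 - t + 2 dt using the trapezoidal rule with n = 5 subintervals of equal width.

689.7

Δt = (7.5 − 1.5)/5 = 1.2.
f(1.5) = 11.75, f(2.7) = 35.75, f(3.9) = 74.15, f(5.1) = 126.95, f(6.3) = 194.15, f(7.5) = 275.75.
T_5 = (Δt/2)·[f(t_0) + 2f(t_1) + ... + 2f(t_{4}) + f(t_5)].
Sum = 689.7.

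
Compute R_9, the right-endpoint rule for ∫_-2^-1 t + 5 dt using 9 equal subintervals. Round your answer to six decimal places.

Δt = (-1 − (-2))/9 = 1/9.
Right endpoints: -17/9, -16/9, -5/3, -14/9, -13/9, -4/3, -11/9, -10/9, -1.
f(-17/9) = 28/9, f(-16/9) = 29/9, f(-5/3) = 10/3, f(-14/9) = 31/9, f(-13/9) = 32/9, f(-4/3) = 11/3, f(-11/9) = 34/9, f(-10/9) = 35/9, f(-1) = 4.
Sum = Δt · [f(-17/9) + f(-16/9) + f(-5/3) + ...].
Sum ≈ 3.555556.

3.555556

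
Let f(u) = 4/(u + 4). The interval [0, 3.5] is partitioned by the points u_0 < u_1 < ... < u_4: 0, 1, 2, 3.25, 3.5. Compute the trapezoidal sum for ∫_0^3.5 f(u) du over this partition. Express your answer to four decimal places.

Subinterval widths: 1, 1, 1.25, 0.25.
f(0) = 1, f(1) = 0.8, f(2) = 2/3, f(3.25) = 16/29, f(3.5) = 8/15.
On each subinterval the trapezoid contributes (Δu_i/2)·[f(u_{i-1}) + f(u_i)].
Sum ≈ 2.5305.

2.5305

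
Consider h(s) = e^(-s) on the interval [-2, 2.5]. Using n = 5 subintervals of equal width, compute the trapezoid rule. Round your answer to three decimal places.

Δs = (2.5 − (-2))/5 = 0.9.
h(-2) ≈ 7.389, h(-1.1) ≈ 3.004, h(-0.2) ≈ 1.221, h(0.7) ≈ 0.497, h(1.6) ≈ 0.202, h(2.5) ≈ 0.082.
T_5 = (Δs/2)·[h(s_0) + 2h(s_1) + ... + 2h(s_{4}) + h(s_5)].
Sum ≈ 7.794.

7.794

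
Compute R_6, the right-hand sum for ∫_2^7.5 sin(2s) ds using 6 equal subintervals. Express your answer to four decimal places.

Δs = (7.5 − 2)/6 = 11/12.
Right endpoints: 35/12, 23/6, 4.75, 17/3, 79/12, 7.5.
f(35/12) ≈ -0.4348, f(23/6) ≈ 0.9825, f(4.75) ≈ -0.0752, f(17/3) ≈ -0.9435, f(79/12) ≈ 0.5649, f(7.5) ≈ 0.6503.
Sum = Δs · [f(35/12) + f(23/6) + f(4.75) + ...].
Sum ≈ 0.6822.

0.6822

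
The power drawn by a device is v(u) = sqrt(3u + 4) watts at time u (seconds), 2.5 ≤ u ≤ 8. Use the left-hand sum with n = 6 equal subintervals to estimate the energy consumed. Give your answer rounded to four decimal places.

Δu = (8 − 2.5)/6 = 11/12.
Left endpoints: 2.5, 41/12, 13/3, 5.25, 37/6, 85/12.
v(2.5) ≈ 3.3912, v(41/12) ≈ 3.7749, v(13/3) ≈ 4.1231, v(5.25) ≈ 4.4441, v(37/6) ≈ 4.7434, v(85/12) ≈ 5.0249.
Sum = Δu · [v(2.5) + v(41/12) + v(13/3) + ...].
Sum ≈ 23.3765.

23.3765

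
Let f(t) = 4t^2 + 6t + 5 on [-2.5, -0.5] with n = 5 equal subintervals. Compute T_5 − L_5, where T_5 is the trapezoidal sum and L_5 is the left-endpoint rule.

-2.4

T_5 = 12.88.
L_5 = 15.28.
T_5 − L_5 = -2.4.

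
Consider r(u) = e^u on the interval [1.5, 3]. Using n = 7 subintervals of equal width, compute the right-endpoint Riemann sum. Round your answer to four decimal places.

17.3354

Δu = (3 − 1.5)/7 = 3/14.
Right endpoints: 12/7, 27/14, 15/7, 33/14, 18/7, 39/14, 3.
r(12/7) ≈ 5.5527, r(27/14) ≈ 6.8797, r(15/7) ≈ 8.5238, r(33/14) ≈ 10.5607, r(18/7) ≈ 13.0845, r(39/14) ≈ 16.2114, r(3) ≈ 20.0855.
Sum = Δu · [r(12/7) + r(27/14) + r(15/7) + ...].
Sum ≈ 17.3354.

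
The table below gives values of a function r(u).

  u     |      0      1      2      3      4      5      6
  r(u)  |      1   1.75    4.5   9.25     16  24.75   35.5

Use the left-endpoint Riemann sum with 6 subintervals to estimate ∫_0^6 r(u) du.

Δu = 1.
Sum = 1·[1 + 1.75 + 4.5 + 9.25 + 16 + 24.75] = 57.25.

57.25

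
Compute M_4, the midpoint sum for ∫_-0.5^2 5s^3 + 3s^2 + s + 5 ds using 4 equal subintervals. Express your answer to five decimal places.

Δs = (2 − (-0.5))/4 = 0.625.
Midpoints: -0.1875, 0.4375, 1.0625, 1.6875.
f(-0.1875) = 20009/4096, f(0.4375) = 26339/4096, f(1.0625) = 63269/4096, f(1.6875) = 160799/4096.
Sum = Δs · [f(-0.1875) + f(0.4375) + f(1.0625) + f(1.6875)].
Sum ≈ 41.26221.

41.26221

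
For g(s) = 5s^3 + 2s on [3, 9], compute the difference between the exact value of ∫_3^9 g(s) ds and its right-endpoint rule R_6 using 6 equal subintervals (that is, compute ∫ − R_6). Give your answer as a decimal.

Exact integral: ∫_3^9 g(s) ds = 8172.
R_6 = 10023.
Error = 8172 − 10023 = -1851.

-1851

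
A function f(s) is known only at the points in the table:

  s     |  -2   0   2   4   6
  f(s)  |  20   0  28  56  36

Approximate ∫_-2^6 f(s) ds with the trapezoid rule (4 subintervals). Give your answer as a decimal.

224

Δs = 2.
T_4 = (2/2)·[20 + 2·0 + 2·28 + 2·56 + 36] = 224.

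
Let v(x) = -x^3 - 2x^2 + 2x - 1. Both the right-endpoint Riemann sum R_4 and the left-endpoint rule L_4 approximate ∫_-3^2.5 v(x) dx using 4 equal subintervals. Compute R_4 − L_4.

R_4 ≈ -46.309570.
L_4 ≈ -10.387695.
R_4 − L_4 = -35.921875.

-35.921875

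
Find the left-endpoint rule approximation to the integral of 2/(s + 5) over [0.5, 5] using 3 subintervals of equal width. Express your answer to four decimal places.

Δs = (5 − 0.5)/3 = 1.5.
Left endpoints: 0.5, 2, 3.5.
f(0.5) = 4/11, f(2) = 2/7, f(3.5) = 4/17.
Sum = Δs · [f(0.5) + f(2) + f(3.5)].
Sum ≈ 1.3270.

1.3270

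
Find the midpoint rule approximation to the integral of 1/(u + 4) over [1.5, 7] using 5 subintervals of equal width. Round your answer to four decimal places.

Δu = (7 − 1.5)/5 = 1.1.
Midpoints: 2.05, 3.15, 4.25, 5.35, 6.45.
f(2.05) = 20/121, f(3.15) = 20/143, f(4.25) = 4/33, f(5.35) = 20/187, f(6.45) = 20/209.
Sum = Δu · [f(2.05) + f(3.15) + f(4.25) + f(5.35) + f(6.45)].
Sum ≈ 0.6919.

0.6919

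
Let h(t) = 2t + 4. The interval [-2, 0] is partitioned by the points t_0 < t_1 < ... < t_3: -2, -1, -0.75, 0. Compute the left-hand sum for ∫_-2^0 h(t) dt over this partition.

Subinterval widths: 1, 0.25, 0.75.
Left endpoints: -2, -1, -0.75.
h(-2) = 0, h(-1) = 2, h(-0.75) = 2.5.
Sum = Σ Δt_i · h(t_i).
Sum = 2.375.

2.375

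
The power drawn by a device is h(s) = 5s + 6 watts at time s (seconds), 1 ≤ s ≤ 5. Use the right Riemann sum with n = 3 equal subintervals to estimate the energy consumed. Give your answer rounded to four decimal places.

97.3333

Δs = (5 − 1)/3 = 4/3.
Right endpoints: 7/3, 11/3, 5.
h(7/3) = 53/3, h(11/3) = 73/3, h(5) = 31.
Sum = Δs · [h(7/3) + h(11/3) + h(5)].
Sum ≈ 97.3333.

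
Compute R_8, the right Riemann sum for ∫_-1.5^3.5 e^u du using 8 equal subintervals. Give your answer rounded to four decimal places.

Δu = (3.5 − (-1.5))/8 = 0.625.
Right endpoints: -0.875, -0.25, 0.375, 1, 1.625, 2.25, 2.875, 3.5.
f(-0.875) ≈ 0.4169, f(-0.25) ≈ 0.7788, f(0.375) ≈ 1.4550, f(1) ≈ 2.7183, f(1.625) ≈ 5.0784, f(2.25) ≈ 9.4877, f(2.875) ≈ 17.7254, f(3.5) ≈ 33.1155.
Sum = Δu · [f(-0.875) + f(-0.25) + f(0.375) + ...].
Sum ≈ 44.2350.

44.2350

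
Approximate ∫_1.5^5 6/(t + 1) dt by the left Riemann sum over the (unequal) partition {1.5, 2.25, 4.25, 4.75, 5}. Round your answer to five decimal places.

6.32461

Subinterval widths: 0.75, 2, 0.5, 0.25.
Left endpoints: 1.5, 2.25, 4.25, 4.75.
f(1.5) = 2.4, f(2.25) = 24/13, f(4.25) = 8/7, f(4.75) = 24/23.
Sum = Σ Δt_i · f(t_i).
Sum ≈ 6.32461.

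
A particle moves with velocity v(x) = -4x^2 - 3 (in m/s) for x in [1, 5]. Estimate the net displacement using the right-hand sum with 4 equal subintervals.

Δx = (5 − 1)/4 = 1.
Right endpoints: 2, 3, 4, 5.
v(2) = -19, v(3) = -39, v(4) = -67, v(5) = -103.
Sum = Δx · [v(2) + v(3) + v(4) + v(5)].
Sum = -228.

-228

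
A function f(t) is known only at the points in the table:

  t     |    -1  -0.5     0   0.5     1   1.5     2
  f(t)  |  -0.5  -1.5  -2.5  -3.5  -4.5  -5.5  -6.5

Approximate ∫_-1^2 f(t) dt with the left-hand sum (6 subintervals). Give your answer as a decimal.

Δt = 0.5.
Sum = 0.5·[(-0.5) + (-1.5) + (-2.5) + (-3.5) + (-4.5) + (-5.5)] = -9.

-9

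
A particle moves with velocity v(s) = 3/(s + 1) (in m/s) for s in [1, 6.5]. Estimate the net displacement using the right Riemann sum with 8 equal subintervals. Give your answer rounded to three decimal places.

3.614

Δs = (6.5 − 1)/8 = 0.6875.
Right endpoints: 1.6875, 2.375, 3.0625, 3.75, 4.4375, 5.125, 5.8125, 6.5.
v(1.6875) = 48/43, v(2.375) = 8/9, v(3.0625) = 48/65, v(3.75) = 12/19, v(4.4375) = 16/29, v(5.125) = 24/49, v(5.8125) = 48/109, v(6.5) = 0.4.
Sum = Δs · [v(1.6875) + v(2.375) + v(3.0625) + ...].
Sum ≈ 3.614.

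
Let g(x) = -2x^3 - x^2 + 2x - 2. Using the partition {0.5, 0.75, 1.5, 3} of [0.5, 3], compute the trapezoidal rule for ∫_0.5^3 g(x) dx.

Subinterval widths: 0.25, 0.75, 1.5.
g(0.5) = -1.5, g(0.75) = -1.90625, g(1.5) = -8, g(3) = -59.
On each subinterval the trapezoid contributes (Δx_i/2)·[g(x_{i-1}) + g(x_i)].
Sum = -54.390625.

-54.390625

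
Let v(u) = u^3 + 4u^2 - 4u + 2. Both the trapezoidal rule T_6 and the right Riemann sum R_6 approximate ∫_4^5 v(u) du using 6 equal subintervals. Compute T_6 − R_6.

T_6 ≈ 157.664352.
R_6 ≈ 165.414352.
T_6 − R_6 = -7.75.

-7.75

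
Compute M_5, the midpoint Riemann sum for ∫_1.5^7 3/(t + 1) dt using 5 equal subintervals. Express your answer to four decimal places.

3.4684

Δt = (7 − 1.5)/5 = 1.1.
Midpoints: 2.05, 3.15, 4.25, 5.35, 6.45.
f(2.05) = 60/61, f(3.15) = 60/83, f(4.25) = 4/7, f(5.35) = 60/127, f(6.45) = 60/149.
Sum = Δt · [f(2.05) + f(3.15) + f(4.25) + f(5.35) + f(6.45)].
Sum ≈ 3.4684.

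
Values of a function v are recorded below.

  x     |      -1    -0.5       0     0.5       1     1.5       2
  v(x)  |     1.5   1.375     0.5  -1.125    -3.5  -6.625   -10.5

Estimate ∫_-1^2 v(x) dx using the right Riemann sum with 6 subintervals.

-9.9375

Δx = 0.5.
Sum = 0.5·[1.375 + 0.5 + (-1.125) + (-3.5) + (-6.625) + (-10.5)] = -9.9375.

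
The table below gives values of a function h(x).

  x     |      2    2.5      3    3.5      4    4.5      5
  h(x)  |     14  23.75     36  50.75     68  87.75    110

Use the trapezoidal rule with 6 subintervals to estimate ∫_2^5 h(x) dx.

Δx = 0.5.
T_6 = (0.5/2)·[14 + 2·23.75 + 2·36 + 2·50.75 + 2·68 + 2·87.75 + 110] = 164.125.

164.125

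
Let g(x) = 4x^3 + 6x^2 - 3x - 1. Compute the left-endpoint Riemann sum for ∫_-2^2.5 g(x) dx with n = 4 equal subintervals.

Δx = (2.5 − (-2))/4 = 1.125.
Left endpoints: -2, -0.875, 0.25, 1.375.
g(-2) = -3, g(-0.875) = 3.5390625, g(0.25) = -1.3125, g(1.375) = 16.6171875.
Sum = Δx · [g(-2) + g(-0.875) + g(0.25) + g(1.375)].
Sum = 17.82421875.

17.82421875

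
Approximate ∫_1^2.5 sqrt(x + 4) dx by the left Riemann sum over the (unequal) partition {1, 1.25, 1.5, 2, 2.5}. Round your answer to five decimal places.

3.52919

Subinterval widths: 0.25, 0.25, 0.5, 0.5.
Left endpoints: 1, 1.25, 1.5, 2.
f(1) ≈ 2.23607, f(1.25) ≈ 2.29129, f(1.5) ≈ 2.34521, f(2) ≈ 2.44949.
Sum = Σ Δx_i · f(x_i).
Sum ≈ 3.52919.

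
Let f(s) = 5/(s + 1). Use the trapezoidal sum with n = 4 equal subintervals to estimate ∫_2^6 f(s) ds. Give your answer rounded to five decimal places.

Δs = (6 − 2)/4 = 1.
f(2) = 5/3, f(3) = 1.25, f(4) = 1, f(5) = 5/6, f(6) = 5/7.
T_4 = (Δs/2)·[f(s_0) + 2f(s_1) + 2f(s_2) + 2f(s_3) + f(s_4)].
Sum ≈ 4.27381.

4.27381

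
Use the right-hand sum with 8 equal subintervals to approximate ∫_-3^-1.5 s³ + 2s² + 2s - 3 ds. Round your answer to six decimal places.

-13.295654

Δs = (-1.5 − (-3))/8 = 0.1875.
Right endpoints: -2.8125, -2.625, -2.4375, -2.25, -2.0625, -1.875, -1.6875, -1.5.
f(-2.8125) = -61653/4096, f(-2.625) = -6429/512, f(-2.4375) = -42903/4096, f(-2.25) = -8.765625, f(-2.0625) = -30273/4096, f(-1.875) = -3231/512, f(-1.6875) = -22467/4096, f(-1.5) = -4.875.
Sum = Δs · [f(-2.8125) + f(-2.625) + f(-2.4375) + ...].
Sum ≈ -13.295654.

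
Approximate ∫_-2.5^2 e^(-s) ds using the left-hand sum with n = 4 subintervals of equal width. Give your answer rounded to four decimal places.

20.0683

Δs = (2 − (-2.5))/4 = 1.125.
Left endpoints: -2.5, -1.375, -0.25, 0.875.
f(-2.5) ≈ 12.1825, f(-1.375) ≈ 3.9551, f(-0.25) ≈ 1.2840, f(0.875) ≈ 0.4169.
Sum = Δs · [f(-2.5) + f(-1.375) + f(-0.25) + f(0.875)].
Sum ≈ 20.0683.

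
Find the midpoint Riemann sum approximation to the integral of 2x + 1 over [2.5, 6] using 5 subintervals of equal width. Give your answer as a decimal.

33.25

Δx = (6 − 2.5)/5 = 0.7.
Midpoints: 2.85, 3.55, 4.25, 4.95, 5.65.
f(2.85) = 6.7, f(3.55) = 8.1, f(4.25) = 9.5, f(4.95) = 10.9, f(5.65) = 12.3.
Sum = Δx · [f(2.85) + f(3.55) + f(4.25) + f(4.95) + f(5.65)].
Sum = 33.25.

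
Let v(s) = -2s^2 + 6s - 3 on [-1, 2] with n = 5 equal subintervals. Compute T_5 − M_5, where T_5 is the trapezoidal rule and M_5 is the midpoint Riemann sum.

-0.54

T_5 = -6.36.
M_5 = -5.82.
T_5 − M_5 = -0.54.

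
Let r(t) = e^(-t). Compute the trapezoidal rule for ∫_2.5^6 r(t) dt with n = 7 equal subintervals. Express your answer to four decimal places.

0.0813

Δt = (6 − 2.5)/7 = 0.5.
r(2.5) ≈ 0.0821, r(3) ≈ 0.0498, r(3.5) ≈ 0.0302, r(4) ≈ 0.0183, r(4.5) ≈ 0.0111, r(5) ≈ 0.0067, r(5.5) ≈ 0.0041, r(6) ≈ 0.0025.
T_7 = (Δt/2)·[r(t_0) + 2r(t_1) + ... + 2r(t_{6}) + r(t_7)].
Sum ≈ 0.0813.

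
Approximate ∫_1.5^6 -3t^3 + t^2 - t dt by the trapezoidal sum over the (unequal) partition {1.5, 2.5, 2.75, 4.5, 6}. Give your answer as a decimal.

Subinterval widths: 1, 0.25, 1.75, 1.5.
f(1.5) = -9.375, f(2.5) = -43.125, f(2.75) = -57.578125, f(4.5) = -257.625, f(6) = -618.
On each subinterval the trapezoid contributes (Δt_i/2)·[f(t_{i-1}) + f(t_i)].
Sum = -971.359375.

-971.359375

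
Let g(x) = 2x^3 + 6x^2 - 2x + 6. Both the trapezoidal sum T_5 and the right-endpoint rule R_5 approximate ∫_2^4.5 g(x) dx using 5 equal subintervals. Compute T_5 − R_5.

T_5 = 364.6875.
R_5 = 429.375.
T_5 − R_5 = -64.6875.

-64.6875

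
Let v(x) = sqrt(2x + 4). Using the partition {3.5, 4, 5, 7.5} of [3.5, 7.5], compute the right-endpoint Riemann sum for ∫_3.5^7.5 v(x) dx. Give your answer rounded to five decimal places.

16.37096

Subinterval widths: 0.5, 1, 2.5.
Right endpoints: 4, 5, 7.5.
v(4) ≈ 3.46410, v(5) ≈ 3.74166, v(7.5) ≈ 4.35890.
Sum = Σ Δx_i · v(x_i).
Sum ≈ 16.37096.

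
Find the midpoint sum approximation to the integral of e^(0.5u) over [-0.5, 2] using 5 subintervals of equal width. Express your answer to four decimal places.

3.8689

Δu = (2 − (-0.5))/5 = 0.5.
Midpoints: -0.25, 0.25, 0.75, 1.25, 1.75.
f(-0.25) ≈ 0.8825, f(0.25) ≈ 1.1331, f(0.75) ≈ 1.4550, f(1.25) ≈ 1.8682, f(1.75) ≈ 2.3989.
Sum = Δu · [f(-0.25) + f(0.25) + f(0.75) + f(1.25) + f(1.75)].
Sum ≈ 3.8689.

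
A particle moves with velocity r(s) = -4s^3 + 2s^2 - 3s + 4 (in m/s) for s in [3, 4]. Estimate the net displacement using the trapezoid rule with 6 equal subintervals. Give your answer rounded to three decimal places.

Δs = (4 − 3)/6 = 1/6.
r(3) = -95, r(19/6) = -6073/54, r(10/3) = -3562/27, r(3.5) = -153.5, r(11/3) = -4787/27, r(23/6) = -10985/54, r(4) = -232.
T_6 = (Δs/2)·[r(s_0) + 2r(s_1) + ... + 2r(s_{5}) + r(s_6)].
Sum ≈ -157.019.

-157.019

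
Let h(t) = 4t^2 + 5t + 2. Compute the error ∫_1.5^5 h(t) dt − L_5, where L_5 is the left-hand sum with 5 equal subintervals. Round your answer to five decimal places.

36.83167

Exact integral: ∫_1.5^5 h(t) dt ≈ 226.0416667.
L_5 = 189.21.
Error ≈ 226.0416667 − 189.21 ≈ 36.83167.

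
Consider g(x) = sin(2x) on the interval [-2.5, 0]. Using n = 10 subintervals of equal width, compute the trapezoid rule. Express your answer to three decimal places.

Δx = (0 − (-2.5))/10 = 0.25.
g(-2.5) ≈ 0.959, g(-2.25) ≈ 0.978, g(-2) ≈ 0.757, g(-1.75) ≈ 0.351, g(-1.5) ≈ -0.141, g(-1.25) ≈ -0.598, g(-1) ≈ -0.909, g(-0.75) ≈ -0.997, g(-0.5) ≈ -0.841, g(-0.25) ≈ -0.479, g(0) ≈ 0.000.
T_10 = (Δx/2)·[g(x_0) + 2g(x_1) + ... + 2g(x_{9}) + g(x_10)].
Sum ≈ -0.351.

-0.351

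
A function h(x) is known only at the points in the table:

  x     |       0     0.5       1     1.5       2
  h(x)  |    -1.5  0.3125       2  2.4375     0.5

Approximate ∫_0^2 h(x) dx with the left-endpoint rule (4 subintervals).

1.625

Δx = 0.5.
Sum = 0.5·[(-1.5) + 0.3125 + 2 + 2.4375] = 1.625.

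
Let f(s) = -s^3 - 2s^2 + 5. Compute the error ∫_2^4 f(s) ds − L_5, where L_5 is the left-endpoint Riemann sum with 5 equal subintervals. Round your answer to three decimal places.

-15.413

Exact integral: ∫_2^4 f(s) ds ≈ -87.33333.
L_5 = -71.92.
Error ≈ -87.33333 − (-71.92) ≈ -15.413.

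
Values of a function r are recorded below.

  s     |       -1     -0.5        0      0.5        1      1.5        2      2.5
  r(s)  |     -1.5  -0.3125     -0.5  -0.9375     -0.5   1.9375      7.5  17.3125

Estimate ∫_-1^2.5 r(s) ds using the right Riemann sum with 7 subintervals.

12.25

Δs = 0.5.
Sum = 0.5·[(-0.3125) + (-0.5) + (-0.9375) + (-0.5) + 1.9375 + 7.5 + 17.3125] = 12.25.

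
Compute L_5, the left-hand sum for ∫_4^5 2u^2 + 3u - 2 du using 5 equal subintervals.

50.08

Δu = (5 − 4)/5 = 0.2.
Left endpoints: 4, 4.2, 4.4, 4.6, 4.8.
f(4) = 42, f(4.2) = 45.88, f(4.4) = 49.92, f(4.6) = 54.12, f(4.8) = 58.48.
Sum = Δu · [f(4) + f(4.2) + f(4.4) + f(4.6) + f(4.8)].
Sum = 50.08.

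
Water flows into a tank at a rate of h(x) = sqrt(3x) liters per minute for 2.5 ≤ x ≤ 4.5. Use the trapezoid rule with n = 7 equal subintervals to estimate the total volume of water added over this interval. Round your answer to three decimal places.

6.457

Δx = (4.5 − 2.5)/7 = 2/7.
h(2.5) ≈ 2.739, h(39/14) ≈ 2.891, h(43/14) ≈ 3.036, h(47/14) ≈ 3.174, h(51/14) ≈ 3.306, h(55/14) ≈ 3.433, h(59/14) ≈ 3.556, h(4.5) ≈ 3.674.
T_7 = (Δx/2)·[h(x_0) + 2h(x_1) + ... + 2h(x_{6}) + h(x_7)].
Sum ≈ 6.457.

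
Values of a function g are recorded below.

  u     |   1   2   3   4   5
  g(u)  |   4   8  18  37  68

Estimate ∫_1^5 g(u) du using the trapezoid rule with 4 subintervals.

99

Δu = 1.
T_4 = (1/2)·[4 + 2·8 + 2·18 + 2·37 + 68] = 99.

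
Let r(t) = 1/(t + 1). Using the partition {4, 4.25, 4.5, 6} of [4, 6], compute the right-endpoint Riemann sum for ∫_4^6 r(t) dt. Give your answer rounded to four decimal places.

0.3074

Subinterval widths: 0.25, 0.25, 1.5.
Right endpoints: 4.25, 4.5, 6.
r(4.25) = 4/21, r(4.5) = 2/11, r(6) = 1/7.
Sum = Σ Δt_i · r(t_i).
Sum ≈ 0.3074.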